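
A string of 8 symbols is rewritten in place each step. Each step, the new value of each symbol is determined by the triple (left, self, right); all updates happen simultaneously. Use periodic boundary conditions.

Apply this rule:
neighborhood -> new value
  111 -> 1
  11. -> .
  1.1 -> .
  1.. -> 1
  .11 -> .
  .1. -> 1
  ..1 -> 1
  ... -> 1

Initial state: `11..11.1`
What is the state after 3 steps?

1.11....
1...1111
.111.111

.111.111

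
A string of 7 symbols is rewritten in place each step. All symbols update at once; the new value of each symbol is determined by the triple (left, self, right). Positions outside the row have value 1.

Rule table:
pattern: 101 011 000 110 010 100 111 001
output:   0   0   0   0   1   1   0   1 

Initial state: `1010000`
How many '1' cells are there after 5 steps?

3

0011001
1100110
0011000
1100101
0011100
count of 1: 3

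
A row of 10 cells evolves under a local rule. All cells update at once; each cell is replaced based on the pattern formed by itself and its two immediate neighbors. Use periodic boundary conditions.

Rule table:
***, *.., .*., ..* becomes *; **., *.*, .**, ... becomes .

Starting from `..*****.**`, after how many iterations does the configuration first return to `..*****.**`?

iteration 1: **.***....
iteration 2: ....*.*..*
iteration 3: *..**.****
iteration 4: .**....***
iteration 5: ...*..*.*.
iteration 6: ..*****.**

6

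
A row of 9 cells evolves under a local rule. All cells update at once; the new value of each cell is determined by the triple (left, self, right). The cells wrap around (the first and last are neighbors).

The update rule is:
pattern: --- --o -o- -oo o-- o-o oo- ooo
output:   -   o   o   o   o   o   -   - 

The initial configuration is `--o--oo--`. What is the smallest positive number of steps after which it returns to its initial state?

3

step 1: -ooooo-o-
step 2: oo----ooo
step 3: --o--oo--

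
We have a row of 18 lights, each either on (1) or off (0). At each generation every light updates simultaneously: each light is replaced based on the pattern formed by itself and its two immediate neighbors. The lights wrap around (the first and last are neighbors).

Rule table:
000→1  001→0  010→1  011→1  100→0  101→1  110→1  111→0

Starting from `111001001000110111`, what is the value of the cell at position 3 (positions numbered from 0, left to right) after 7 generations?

0

generation 1: 001001001010111100
generation 2: 101001001111100101
generation 3: 111001001000100111
generation 4: 001001001010100100
generation 5: 101001001111100101  (repeats generation 2; period 3)
generation 7: 001001001010100100
position 3 holds 0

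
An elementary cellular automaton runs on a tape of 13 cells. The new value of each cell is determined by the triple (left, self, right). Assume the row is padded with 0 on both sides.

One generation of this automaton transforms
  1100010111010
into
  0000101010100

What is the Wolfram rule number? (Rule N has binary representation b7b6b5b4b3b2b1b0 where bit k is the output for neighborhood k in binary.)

position 8: 111 → 1  (bit 7 = 1)
position 1: 110 → 0  (bit 6 = 0)
position 6: 101 → 1  (bit 5 = 1)
position 2: 100 → 0  (bit 4 = 0)
position 0: 011 → 0  (bit 3 = 0)
position 5: 010 → 0  (bit 2 = 0)
position 4: 001 → 1  (bit 1 = 1)
position 3: 000 → 0  (bit 0 = 0)
bits b7..b0 = 10100010 = 162

162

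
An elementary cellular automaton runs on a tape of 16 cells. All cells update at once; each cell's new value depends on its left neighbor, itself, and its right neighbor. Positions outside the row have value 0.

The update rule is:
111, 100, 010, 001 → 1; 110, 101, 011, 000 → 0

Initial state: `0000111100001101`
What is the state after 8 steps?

0001011010010001
0011000011111011
0100100101110000
1111111100101000
0111111011101100
1011110001000010
1001101011100111
1110001001011010

1110001001011010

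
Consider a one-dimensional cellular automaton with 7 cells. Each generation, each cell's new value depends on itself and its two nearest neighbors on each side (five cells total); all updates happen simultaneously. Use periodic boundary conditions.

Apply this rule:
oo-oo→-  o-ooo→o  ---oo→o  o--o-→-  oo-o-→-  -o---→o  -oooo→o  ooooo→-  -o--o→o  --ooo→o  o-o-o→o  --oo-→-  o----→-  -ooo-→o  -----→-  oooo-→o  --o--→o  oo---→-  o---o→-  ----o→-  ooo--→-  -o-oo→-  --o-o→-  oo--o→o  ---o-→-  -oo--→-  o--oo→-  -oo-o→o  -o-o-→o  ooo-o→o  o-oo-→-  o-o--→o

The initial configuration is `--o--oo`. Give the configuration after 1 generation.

o-oo---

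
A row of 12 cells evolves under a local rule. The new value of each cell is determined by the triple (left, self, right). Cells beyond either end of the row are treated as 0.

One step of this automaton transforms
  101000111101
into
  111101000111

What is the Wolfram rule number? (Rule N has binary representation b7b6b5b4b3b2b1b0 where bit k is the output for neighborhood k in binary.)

118

position 7: 111 → 0  (bit 7 = 0)
position 9: 110 → 1  (bit 6 = 1)
position 1: 101 → 1  (bit 5 = 1)
position 3: 100 → 1  (bit 4 = 1)
position 6: 011 → 0  (bit 3 = 0)
position 0: 010 → 1  (bit 2 = 1)
position 5: 001 → 1  (bit 1 = 1)
position 4: 000 → 0  (bit 0 = 0)
bits b7..b0 = 01110110 = 118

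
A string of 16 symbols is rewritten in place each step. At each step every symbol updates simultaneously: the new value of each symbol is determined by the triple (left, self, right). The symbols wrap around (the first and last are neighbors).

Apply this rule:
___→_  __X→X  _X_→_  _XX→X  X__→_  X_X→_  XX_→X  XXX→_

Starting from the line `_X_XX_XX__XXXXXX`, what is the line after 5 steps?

X_X__XXX_XX____X

___XX_XX_XX____X
__XXX_XX_XX___X_
_XX_X_XX_XX__X__
XXX___XX_XX_X___
X_X__XXX_XX____X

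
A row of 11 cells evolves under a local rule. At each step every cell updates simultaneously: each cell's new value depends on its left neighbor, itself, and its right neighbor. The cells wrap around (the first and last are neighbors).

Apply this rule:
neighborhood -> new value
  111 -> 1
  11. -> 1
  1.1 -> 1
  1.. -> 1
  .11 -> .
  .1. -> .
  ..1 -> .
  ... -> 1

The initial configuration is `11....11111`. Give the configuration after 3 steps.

11111..1111
111111..111
1111111..11

1111111..11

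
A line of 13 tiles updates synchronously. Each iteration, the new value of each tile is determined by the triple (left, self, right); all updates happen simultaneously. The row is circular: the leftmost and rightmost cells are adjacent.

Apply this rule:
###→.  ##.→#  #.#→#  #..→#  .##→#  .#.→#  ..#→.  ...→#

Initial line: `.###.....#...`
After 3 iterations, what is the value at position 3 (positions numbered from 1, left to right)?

.

iteration 1: .#.#####.####
iteration 2: ####...###..#
iteration 3: ...###.#.##.#
position 3 holds .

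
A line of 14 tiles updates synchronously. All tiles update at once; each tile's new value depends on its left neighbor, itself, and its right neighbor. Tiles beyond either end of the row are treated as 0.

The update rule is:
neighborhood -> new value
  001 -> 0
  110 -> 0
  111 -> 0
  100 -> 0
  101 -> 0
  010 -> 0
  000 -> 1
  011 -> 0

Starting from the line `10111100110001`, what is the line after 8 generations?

00000000000100
11111111110001
00000000000100  (repeats generation 1; period 2)
generation 8: 11111111110001

11111111110001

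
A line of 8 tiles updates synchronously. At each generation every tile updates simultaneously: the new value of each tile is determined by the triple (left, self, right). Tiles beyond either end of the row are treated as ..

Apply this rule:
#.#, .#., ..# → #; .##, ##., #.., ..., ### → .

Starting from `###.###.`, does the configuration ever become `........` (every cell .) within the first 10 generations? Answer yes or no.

yes

generation 1: ...#....
generation 2: ..##....
generation 3: .#......
generation 4: ##......
generation 5: ........
all cells are . at generation 5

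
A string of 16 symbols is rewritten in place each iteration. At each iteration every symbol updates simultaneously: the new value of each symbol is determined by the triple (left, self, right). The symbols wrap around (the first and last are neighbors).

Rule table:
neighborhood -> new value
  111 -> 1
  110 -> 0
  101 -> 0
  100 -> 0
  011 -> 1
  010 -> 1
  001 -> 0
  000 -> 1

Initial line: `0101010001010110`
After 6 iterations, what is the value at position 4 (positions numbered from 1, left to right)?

1

0101010101010100
0101010101010101
0101010101010101  (fixed point — unchanged through iteration 6)
position 4 holds 1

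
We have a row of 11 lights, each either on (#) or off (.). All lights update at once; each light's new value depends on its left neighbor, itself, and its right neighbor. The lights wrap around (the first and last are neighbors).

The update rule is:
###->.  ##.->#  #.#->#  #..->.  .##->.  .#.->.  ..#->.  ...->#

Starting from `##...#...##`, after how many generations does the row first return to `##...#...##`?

.#.#...#...
..#..#...##
.......#..#
.#####.....
.....#.####
.###..#...#
#..#....#..
.....##....
####..#.###
...#...#...
##...#...##

11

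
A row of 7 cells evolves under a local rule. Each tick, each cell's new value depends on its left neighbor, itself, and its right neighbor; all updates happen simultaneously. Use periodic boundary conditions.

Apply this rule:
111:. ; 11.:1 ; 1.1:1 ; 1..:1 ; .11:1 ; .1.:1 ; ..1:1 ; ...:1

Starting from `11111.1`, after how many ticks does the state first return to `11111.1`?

2

tick 1: ....111
tick 2: 11111.1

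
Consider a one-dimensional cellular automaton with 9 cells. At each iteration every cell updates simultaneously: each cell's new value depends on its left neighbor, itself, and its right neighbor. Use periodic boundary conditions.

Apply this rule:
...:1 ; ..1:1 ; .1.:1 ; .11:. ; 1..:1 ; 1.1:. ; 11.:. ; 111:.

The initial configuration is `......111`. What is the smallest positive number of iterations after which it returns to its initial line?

2

111111...
......111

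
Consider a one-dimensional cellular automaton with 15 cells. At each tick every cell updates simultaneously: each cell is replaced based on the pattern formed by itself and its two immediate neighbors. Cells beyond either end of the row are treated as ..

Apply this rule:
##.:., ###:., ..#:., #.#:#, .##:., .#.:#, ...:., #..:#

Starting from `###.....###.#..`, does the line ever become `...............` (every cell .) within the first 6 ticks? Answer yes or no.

no

...#.......###.
...##.........#
.....#........#
.....##.......#
.......#......#
.......##.....#
tick 6 is .......##.....#, still not uniform .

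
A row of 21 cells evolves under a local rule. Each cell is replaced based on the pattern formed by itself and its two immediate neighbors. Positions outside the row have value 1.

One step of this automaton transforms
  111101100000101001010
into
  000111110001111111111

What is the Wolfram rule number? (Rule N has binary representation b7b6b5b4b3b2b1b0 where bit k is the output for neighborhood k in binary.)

position 0: 111 → 0  (bit 7 = 0)
position 3: 110 → 1  (bit 6 = 1)
position 4: 101 → 1  (bit 5 = 1)
position 7: 100 → 1  (bit 4 = 1)
position 5: 011 → 1  (bit 3 = 1)
position 12: 010 → 1  (bit 2 = 1)
position 11: 001 → 1  (bit 1 = 1)
position 8: 000 → 0  (bit 0 = 0)
bits b7..b0 = 01111110 = 126

126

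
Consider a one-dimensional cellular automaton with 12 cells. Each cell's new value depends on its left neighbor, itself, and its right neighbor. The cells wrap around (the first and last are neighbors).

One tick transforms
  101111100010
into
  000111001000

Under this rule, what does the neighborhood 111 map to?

1

At position 3 the neighborhood is 111; the next row has 1 there.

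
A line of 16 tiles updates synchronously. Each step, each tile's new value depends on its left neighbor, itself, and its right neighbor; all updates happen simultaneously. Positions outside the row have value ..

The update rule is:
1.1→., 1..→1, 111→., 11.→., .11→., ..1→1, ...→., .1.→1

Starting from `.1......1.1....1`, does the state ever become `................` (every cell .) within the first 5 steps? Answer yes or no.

no

111....11.11..11
...1..1.....11..
..111111...1..1.
.1......1.111111
111....11.......
step 5 is 111....11......., still not uniform .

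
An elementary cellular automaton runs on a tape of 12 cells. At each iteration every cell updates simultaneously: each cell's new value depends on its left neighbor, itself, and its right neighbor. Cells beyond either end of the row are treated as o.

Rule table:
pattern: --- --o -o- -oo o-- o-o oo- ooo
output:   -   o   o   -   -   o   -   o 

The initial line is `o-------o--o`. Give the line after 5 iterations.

-------oo-o-
------o--ooo
-----oo-o-oo
----o--ooo-o
---oo-o-o-o-

---oo-o-o-o-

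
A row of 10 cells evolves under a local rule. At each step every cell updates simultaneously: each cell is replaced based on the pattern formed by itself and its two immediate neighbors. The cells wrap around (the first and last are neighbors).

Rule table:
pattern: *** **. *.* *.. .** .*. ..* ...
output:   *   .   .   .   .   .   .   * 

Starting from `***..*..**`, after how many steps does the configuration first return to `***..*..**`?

**.......*
*..*****..
....***...
***..*..**

4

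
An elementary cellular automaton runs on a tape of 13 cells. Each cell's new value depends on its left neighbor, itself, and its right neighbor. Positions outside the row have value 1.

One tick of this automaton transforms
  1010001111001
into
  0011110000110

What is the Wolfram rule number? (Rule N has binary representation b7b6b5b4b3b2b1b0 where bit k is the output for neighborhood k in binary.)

23

position 7: 111 → 0  (bit 7 = 0)
position 0: 110 → 0  (bit 6 = 0)
position 1: 101 → 0  (bit 5 = 0)
position 3: 100 → 1  (bit 4 = 1)
position 6: 011 → 0  (bit 3 = 0)
position 2: 010 → 1  (bit 2 = 1)
position 5: 001 → 1  (bit 1 = 1)
position 4: 000 → 1  (bit 0 = 1)
bits b7..b0 = 00010111 = 23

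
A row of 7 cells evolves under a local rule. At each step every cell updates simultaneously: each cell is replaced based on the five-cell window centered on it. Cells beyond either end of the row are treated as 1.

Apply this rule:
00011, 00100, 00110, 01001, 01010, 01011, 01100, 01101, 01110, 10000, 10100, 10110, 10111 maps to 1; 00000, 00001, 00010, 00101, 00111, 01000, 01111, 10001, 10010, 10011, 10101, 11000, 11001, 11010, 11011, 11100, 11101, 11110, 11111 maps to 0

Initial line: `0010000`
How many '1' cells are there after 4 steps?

0010101
0001011
0000110
0101110
count of 1: 4

4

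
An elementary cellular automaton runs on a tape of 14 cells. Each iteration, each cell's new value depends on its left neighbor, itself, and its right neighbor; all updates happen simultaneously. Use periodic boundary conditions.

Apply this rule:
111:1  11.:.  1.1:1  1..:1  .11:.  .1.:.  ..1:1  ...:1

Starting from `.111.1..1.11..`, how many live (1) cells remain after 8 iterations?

7

1.1.1.11.1..11
.1.1.1..1.11.1
1.1.1.11.1..1.
.1.1.1..1.11.1  (repeats iteration 2; period 2)
iteration 8: .1.1.1..1.11.1
count of 1: 7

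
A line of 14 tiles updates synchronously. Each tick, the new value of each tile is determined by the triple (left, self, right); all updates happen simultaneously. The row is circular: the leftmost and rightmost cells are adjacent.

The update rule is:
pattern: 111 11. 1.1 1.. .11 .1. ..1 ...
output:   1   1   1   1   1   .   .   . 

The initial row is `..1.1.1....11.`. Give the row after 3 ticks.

...1.1.1...111
1...1.1.1..111
11...1.1.1.111

11...1.1.1.111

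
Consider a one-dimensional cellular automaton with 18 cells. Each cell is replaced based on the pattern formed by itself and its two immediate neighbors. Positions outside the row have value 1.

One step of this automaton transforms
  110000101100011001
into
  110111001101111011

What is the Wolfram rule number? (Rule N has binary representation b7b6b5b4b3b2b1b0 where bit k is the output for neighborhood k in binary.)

203

position 0: 111 → 1  (bit 7 = 1)
position 1: 110 → 1  (bit 6 = 1)
position 7: 101 → 0  (bit 5 = 0)
position 2: 100 → 0  (bit 4 = 0)
position 8: 011 → 1  (bit 3 = 1)
position 6: 010 → 0  (bit 2 = 0)
position 5: 001 → 1  (bit 1 = 1)
position 3: 000 → 1  (bit 0 = 1)
bits b7..b0 = 11001011 = 203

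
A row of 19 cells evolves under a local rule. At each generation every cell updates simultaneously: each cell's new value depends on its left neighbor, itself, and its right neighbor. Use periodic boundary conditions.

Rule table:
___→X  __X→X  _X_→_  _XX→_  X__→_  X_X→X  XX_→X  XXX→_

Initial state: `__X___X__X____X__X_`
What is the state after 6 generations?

_X_X__X__X_X__X_X_X

XX__XX__X__XXX__X__
_X_X_X_X__X__X_X__X
X_X_X_X__X__X_X__X_
_X_X_X__X__X_X__X_X
X_X_X__X__X_X__X_X_
_X_X__X__X_X__X_X_X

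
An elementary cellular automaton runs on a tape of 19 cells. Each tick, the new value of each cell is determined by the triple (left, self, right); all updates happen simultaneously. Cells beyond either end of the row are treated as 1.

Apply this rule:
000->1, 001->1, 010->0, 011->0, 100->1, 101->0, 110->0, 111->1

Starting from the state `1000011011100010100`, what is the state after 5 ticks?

0111100001011100011
0011011110001011101
1100001101110001000
1011110000101110111
0001101111000100011

0001101111000100011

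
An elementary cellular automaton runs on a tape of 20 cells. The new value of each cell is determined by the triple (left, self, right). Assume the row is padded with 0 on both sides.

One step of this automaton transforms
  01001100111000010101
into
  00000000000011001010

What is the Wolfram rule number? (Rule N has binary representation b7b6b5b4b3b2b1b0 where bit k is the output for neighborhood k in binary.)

position 9: 111 → 0  (bit 7 = 0)
position 5: 110 → 0  (bit 6 = 0)
position 16: 101 → 1  (bit 5 = 1)
position 2: 100 → 0  (bit 4 = 0)
position 4: 011 → 0  (bit 3 = 0)
position 1: 010 → 0  (bit 2 = 0)
position 0: 001 → 0  (bit 1 = 0)
position 12: 000 → 1  (bit 0 = 1)
bits b7..b0 = 00100001 = 33

33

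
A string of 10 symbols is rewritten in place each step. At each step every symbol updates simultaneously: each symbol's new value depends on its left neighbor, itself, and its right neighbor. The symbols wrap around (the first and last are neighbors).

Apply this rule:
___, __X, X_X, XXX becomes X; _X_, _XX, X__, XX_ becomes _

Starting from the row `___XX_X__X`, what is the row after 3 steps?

__XX__X__X

_XX__X__X_
X___X__X__
__XX__X__X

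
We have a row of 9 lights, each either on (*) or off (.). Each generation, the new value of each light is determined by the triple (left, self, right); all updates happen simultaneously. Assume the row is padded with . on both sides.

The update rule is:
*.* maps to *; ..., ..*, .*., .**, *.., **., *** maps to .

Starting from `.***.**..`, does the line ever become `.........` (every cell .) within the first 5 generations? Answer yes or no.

....*....
.........
all cells are . at generation 2

yes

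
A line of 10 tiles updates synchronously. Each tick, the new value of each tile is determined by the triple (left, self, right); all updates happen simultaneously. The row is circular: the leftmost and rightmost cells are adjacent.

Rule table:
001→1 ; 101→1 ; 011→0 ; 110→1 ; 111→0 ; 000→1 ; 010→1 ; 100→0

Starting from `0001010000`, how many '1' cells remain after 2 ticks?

2

1111110111
0000011000
count of 1: 2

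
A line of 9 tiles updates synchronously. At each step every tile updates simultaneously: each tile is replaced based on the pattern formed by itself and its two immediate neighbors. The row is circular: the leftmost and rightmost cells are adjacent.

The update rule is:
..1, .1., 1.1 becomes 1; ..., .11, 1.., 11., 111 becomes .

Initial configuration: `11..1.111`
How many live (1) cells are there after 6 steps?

...111...
..1......
.11......
1........
1.......1
.......1.
count of 1: 1

1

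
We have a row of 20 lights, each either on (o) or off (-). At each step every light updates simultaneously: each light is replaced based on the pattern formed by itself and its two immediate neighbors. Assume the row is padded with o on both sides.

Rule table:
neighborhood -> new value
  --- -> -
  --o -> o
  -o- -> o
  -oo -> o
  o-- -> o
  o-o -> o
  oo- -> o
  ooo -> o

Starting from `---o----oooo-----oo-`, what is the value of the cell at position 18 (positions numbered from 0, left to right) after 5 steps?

o-ooo--oooooo---oooo
oooooooooooooo-ooooo
oooooooooooooooooooo
oooooooooooooooooooo  (fixed point — unchanged through step 5)
position 18 holds o

o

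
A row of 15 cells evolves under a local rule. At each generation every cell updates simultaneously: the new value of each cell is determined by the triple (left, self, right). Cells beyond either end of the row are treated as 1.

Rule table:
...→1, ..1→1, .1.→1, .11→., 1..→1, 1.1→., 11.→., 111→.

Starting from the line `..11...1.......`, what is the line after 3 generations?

11..11111111111

generation 1: 11..11111111111
generation 2: ..11...........
generation 3: 11..11111111111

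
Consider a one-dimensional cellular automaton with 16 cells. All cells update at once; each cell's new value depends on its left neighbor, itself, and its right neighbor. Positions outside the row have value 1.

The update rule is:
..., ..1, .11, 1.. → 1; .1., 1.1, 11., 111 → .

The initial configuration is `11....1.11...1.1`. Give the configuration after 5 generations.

generation 1: ..1111..1.111..1
generation 2: 111...11..1..111
generation 3: ...1111.11.111..
generation 4: 1111....1..1..11
generation 5: ....1111.11.111.

....1111.11.111.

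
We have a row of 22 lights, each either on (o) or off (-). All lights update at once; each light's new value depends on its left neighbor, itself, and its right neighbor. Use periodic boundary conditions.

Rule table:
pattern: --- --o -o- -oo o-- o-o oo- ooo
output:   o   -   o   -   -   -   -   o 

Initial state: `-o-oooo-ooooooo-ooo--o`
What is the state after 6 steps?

-o--oo---ooooo---o---o
-o-----o--ooo--o-o-o-o
-o-ooo-o---o---o-o-o-o
-o--o--o-o-o-o-o-o-o-o
-o--o--o-o-o-o-o-o-o-o  (fixed point — unchanged through step 6)

-o--o--o-o-o-o-o-o-o-o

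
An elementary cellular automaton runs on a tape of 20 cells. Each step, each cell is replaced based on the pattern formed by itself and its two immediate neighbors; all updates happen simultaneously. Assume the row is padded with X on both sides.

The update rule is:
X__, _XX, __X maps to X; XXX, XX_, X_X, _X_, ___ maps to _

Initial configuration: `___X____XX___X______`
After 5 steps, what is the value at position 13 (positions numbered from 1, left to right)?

step 1: X_X_X__XX_X_X_X____X
step 2: _____XXX_______X__XX
step 3: X___XX__X_____X_XXX_
step 4: _X_XX_XX_X___X__X___
step 5: ___X__X___X_X_XX_X_X
position 13 holds X

X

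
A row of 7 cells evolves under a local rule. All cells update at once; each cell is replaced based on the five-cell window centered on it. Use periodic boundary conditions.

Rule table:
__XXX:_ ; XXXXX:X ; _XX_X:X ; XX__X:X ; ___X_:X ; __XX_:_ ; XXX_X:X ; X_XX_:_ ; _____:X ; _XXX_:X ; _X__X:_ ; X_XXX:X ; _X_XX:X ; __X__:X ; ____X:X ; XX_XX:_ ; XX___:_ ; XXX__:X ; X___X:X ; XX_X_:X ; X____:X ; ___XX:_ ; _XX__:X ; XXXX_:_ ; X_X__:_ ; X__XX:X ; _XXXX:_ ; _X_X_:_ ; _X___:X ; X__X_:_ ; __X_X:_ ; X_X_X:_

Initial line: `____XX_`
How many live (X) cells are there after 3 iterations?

XXX__X_
XXXX__X
_X_XXX_
count of X: 4

4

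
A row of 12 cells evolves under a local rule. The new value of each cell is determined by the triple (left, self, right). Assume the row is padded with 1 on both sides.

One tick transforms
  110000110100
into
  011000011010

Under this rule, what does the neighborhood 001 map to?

0

At position 5 the neighborhood is 001; the next row has 0 there.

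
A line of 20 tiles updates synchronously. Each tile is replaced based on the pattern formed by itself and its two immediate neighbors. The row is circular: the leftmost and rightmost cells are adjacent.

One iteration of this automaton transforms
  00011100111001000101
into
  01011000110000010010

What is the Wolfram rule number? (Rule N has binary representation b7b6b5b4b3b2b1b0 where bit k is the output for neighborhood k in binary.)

position 4: 111 → 1  (bit 7 = 1)
position 5: 110 → 0  (bit 6 = 0)
position 18: 101 → 1  (bit 5 = 1)
position 0: 100 → 0  (bit 4 = 0)
position 3: 011 → 1  (bit 3 = 1)
position 13: 010 → 0  (bit 2 = 0)
position 2: 001 → 0  (bit 1 = 0)
position 1: 000 → 1  (bit 0 = 1)
bits b7..b0 = 10101001 = 169

169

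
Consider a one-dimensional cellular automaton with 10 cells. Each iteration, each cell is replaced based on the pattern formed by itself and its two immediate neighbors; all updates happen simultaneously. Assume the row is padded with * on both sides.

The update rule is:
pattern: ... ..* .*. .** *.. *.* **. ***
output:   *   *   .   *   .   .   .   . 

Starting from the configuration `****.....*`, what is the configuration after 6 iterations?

iteration 1: .....*****
iteration 2: .*****....
iteration 3: .*.....***
iteration 4: ...*****..
iteration 5: .***.....*
iteration 6: .*...*****

.*...*****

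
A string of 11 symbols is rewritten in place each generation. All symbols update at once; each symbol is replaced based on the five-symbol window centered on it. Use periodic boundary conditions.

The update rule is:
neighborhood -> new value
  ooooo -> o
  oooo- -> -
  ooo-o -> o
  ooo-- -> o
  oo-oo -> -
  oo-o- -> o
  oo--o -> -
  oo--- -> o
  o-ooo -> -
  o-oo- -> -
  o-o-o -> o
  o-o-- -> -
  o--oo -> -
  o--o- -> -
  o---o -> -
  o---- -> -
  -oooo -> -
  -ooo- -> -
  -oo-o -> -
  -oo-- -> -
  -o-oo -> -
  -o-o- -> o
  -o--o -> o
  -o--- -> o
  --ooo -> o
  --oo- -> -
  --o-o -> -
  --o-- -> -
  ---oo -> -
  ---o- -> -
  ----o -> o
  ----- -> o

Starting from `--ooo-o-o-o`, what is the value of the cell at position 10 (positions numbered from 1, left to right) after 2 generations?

o-o-oooooo-
ooo---oo-oo
position 10 holds o

o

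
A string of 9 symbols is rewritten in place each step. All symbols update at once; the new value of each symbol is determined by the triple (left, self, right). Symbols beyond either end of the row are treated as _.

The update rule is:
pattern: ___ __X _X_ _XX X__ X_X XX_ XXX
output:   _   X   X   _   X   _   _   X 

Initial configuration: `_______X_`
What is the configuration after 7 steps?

______XXX
_____X_X_
____XX_XX
___X_____
__XXX____
_X_X_X___
XX_X_XX__

XX_X_XX__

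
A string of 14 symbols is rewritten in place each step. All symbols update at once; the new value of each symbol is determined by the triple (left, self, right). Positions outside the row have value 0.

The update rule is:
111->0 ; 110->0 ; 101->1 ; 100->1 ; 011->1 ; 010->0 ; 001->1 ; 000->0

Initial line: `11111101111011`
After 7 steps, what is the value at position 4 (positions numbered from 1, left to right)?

1

10000011000110
01000110101101
10101101011010
01011010110101
10110101101010
01101011010101
11010110101010
position 4 holds 1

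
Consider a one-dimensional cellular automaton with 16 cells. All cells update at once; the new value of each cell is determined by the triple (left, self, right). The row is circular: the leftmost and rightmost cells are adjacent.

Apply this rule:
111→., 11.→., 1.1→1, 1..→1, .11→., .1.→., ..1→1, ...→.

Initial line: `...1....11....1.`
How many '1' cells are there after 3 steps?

step 1: ..1.1..1..1..1.1
step 2: 11.1.11.11.11.1.
step 3: ..1.1..1..1..1.1
count of 1: 6

6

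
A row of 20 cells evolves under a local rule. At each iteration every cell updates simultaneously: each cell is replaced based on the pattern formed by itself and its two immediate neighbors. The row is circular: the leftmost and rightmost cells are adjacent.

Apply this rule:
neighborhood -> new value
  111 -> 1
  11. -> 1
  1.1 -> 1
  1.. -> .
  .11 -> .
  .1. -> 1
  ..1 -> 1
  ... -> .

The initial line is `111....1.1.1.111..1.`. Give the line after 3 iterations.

111.111.1111111.11.1

iteration 1: .11...1111111.11.111
iteration 2: 1.1..1.1111111.11.11
iteration 3: 111.111.1111111.11.1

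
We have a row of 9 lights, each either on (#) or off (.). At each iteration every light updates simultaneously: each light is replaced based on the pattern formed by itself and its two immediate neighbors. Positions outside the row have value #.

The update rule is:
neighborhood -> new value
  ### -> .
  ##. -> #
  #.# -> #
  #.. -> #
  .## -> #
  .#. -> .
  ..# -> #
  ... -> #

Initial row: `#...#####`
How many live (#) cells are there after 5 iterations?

iteration 1: #####....
iteration 2: ....#####
iteration 3: #####....  (repeats iteration 1; period 2)
iteration 5: #####....
count of #: 5

5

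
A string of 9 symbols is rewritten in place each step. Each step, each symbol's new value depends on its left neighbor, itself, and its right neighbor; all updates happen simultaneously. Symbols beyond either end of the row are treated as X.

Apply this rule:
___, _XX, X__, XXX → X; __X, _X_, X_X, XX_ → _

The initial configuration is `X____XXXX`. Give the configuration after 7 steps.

XX_X_XXXX

_XXX_XXXX
_XX__XXXX
_X_X_XXXX
_____XXXX
XXXX_XXXX
XXX__XXXX
XX_X_XXXX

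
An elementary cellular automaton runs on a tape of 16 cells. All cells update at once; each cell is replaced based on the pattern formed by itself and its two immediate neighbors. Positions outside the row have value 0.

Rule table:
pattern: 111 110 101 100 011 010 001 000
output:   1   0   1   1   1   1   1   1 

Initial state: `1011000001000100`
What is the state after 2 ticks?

tick 1: 1110111111111111
tick 2: 1101111111111110

1101111111111110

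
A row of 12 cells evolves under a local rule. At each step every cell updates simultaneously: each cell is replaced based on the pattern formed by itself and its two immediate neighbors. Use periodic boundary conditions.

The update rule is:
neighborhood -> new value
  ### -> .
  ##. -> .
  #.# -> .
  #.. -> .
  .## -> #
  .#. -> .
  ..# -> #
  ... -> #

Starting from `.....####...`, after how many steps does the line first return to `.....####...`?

12

######....##
.......####.
########....
#........###
..########..
###........#
....########
.####.......
##....######
...####.....
####....####
.....####...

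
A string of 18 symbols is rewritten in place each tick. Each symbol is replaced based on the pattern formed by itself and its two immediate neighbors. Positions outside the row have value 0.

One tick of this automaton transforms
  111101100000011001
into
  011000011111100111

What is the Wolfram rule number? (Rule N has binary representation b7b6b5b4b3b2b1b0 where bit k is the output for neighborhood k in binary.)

151

position 1: 111 → 1  (bit 7 = 1)
position 3: 110 → 0  (bit 6 = 0)
position 4: 101 → 0  (bit 5 = 0)
position 7: 100 → 1  (bit 4 = 1)
position 0: 011 → 0  (bit 3 = 0)
position 17: 010 → 1  (bit 2 = 1)
position 12: 001 → 1  (bit 1 = 1)
position 8: 000 → 1  (bit 0 = 1)
bits b7..b0 = 10010111 = 151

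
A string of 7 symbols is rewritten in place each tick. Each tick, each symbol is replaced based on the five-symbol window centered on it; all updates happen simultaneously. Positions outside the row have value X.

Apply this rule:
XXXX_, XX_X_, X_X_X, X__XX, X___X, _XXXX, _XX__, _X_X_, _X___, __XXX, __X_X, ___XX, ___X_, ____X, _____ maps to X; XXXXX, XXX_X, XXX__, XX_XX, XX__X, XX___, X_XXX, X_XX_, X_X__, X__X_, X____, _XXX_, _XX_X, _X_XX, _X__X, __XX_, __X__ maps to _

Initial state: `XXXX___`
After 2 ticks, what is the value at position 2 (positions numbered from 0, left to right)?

_

__X__XX
____XXX
position 2 holds _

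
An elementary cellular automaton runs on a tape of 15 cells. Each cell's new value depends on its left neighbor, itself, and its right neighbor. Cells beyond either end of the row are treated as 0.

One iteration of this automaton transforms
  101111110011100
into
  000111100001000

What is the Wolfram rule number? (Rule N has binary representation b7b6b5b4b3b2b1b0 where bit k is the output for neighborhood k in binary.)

128

position 3: 111 → 1  (bit 7 = 1)
position 7: 110 → 0  (bit 6 = 0)
position 1: 101 → 0  (bit 5 = 0)
position 8: 100 → 0  (bit 4 = 0)
position 2: 011 → 0  (bit 3 = 0)
position 0: 010 → 0  (bit 2 = 0)
position 9: 001 → 0  (bit 1 = 0)
position 14: 000 → 0  (bit 0 = 0)
bits b7..b0 = 10000000 = 128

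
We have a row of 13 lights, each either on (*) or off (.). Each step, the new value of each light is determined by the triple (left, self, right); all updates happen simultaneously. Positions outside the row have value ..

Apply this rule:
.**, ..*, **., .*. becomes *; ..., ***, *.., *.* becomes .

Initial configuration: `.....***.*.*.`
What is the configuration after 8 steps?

**.*.*.*.*.*.

....**.*.*.*.
...***.*.*.*.
..**.*.*.*.*.
.***.*.*.*.*.
**.*.*.*.*.*.
**.*.*.*.*.*.  (fixed point — unchanged through step 8)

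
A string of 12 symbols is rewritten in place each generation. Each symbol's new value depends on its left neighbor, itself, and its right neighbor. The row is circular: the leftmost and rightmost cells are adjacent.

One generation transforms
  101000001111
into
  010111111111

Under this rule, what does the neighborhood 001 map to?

At position 7 the neighborhood is 001; the next row has 1 there.

1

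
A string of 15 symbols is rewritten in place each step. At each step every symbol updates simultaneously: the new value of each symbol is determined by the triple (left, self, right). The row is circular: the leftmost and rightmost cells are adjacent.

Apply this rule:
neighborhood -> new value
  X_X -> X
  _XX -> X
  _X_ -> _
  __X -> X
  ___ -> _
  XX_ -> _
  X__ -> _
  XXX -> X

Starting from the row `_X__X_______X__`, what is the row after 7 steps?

_____X___X__X__

step 1: X__X_______X___
step 2: __X_______X___X
step 3: _X_______X___X_
step 4: X_______X___X__
step 5: _______X___X__X
step 6: ______X___X__X_
step 7: _____X___X__X__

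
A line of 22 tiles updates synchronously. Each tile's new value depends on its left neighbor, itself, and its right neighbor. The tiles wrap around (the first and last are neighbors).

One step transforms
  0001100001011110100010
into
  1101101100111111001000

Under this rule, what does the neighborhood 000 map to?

At position 0 the neighborhood is 000; the next row has 1 there.

1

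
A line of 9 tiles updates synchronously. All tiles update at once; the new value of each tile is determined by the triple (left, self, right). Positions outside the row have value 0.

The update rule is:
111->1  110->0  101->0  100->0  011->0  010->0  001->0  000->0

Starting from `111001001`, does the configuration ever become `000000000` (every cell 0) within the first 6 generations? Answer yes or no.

010000000
000000000
all cells are 0 at generation 2

yes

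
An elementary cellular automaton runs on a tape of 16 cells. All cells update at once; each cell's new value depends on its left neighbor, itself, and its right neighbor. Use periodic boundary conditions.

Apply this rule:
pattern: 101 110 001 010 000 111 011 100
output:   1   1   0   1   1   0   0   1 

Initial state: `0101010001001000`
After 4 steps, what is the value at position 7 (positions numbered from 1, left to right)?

step 1: 0111111101101111
step 2: 1000000110110001
step 3: 1111110011011100
step 4: 0000011001100110
position 7 holds 1

1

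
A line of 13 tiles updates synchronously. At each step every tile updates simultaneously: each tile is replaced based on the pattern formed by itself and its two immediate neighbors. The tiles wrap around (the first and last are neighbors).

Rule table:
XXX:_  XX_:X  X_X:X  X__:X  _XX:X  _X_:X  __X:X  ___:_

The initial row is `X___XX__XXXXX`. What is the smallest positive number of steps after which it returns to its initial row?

39

step 1: XX_XXXXXX____
step 2: XXXX____XX__X
step 3: ___XX__XXXXXX
step 4: X_XXXXXX____X
step 5: XXX____XX__XX
step 6: __XX__XXXXXX_
step 7: _XXXXXX____XX
step 8: XX____XX__XXX
step 9: _XX__XXXXXX__
step 10: XXXXXX____XX_
step 11: X____XX__XXXX
step 12: XX__XXXXXX___
step 13: XXXXX____XX_X
step 14: ____XX__XXXXX
step 15: X__XXXXXX___X
step 16: XXXX____XX_XX
step 17: ___XX__XXXXX_
step 18: __XXXXXX___XX
step 19: XXX____XX_XXX
step 20: __XX__XXXXX__
step 21: _XXXXXX___XX_
step 22: XX____XX_XXXX
step 23: _XX__XXXXX___
step 24: XXXXXX___XX__
step 25: X____XX_XXXXX
step 26: XX__XXXXX____
step 27: XXXXX___XX__X
step 28: ____XX_XXXXXX
step 29: X__XXXXX____X
step 30: XXXX___XX__XX
step 31: ___XX_XXXXXX_
step 32: __XXXXX____XX
step 33: XXX___XX__XXX
step 34: __XX_XXXXXX__
step 35: _XXXXX____XX_
step 36: XX___XX__XXXX
step 37: _XX_XXXXXX___
step 38: XXXXX____XX__
step 39: X___XX__XXXXX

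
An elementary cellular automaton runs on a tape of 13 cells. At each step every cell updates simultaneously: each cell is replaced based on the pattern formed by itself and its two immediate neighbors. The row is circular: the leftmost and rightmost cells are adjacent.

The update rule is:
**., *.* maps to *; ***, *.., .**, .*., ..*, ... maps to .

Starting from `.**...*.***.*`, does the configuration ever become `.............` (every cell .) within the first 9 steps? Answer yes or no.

yes

*.*....*..**.
.*.........**
*...........*
*............
.............
all cells are . at step 5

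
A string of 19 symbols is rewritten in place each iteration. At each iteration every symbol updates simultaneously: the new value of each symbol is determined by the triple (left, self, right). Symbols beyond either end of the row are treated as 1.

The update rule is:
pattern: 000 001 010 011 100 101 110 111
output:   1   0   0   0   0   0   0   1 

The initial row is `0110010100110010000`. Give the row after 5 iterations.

0000000000000000110
0111111111111110000
0011111111111100110
0001111111111000000
0100111111110011110

0100111111110011110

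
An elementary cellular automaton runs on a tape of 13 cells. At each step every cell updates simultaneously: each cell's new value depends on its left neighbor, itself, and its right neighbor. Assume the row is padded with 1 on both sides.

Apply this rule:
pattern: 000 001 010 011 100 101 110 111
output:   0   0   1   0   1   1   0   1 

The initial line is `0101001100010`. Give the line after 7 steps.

1111100010011
1111010011001
1110111000100
1101010100110
1011111110001
0101111101000
1110111011100

1110111011100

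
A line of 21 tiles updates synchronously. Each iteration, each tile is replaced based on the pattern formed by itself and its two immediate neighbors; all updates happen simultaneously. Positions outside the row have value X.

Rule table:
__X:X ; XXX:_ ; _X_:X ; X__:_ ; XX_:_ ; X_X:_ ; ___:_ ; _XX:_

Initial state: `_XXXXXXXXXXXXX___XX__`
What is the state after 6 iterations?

________________X___X
_______________XX__X_
______________X___XX_
_____________XX__X___
____________X___XX__X
___________XX__X___X_

___________XX__X___X_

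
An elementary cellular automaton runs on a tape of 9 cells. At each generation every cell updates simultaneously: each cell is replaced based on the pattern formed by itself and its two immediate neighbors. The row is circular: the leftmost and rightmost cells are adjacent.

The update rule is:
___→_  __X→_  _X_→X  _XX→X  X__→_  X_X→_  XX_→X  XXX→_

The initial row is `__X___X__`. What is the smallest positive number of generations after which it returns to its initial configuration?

__X___X__

1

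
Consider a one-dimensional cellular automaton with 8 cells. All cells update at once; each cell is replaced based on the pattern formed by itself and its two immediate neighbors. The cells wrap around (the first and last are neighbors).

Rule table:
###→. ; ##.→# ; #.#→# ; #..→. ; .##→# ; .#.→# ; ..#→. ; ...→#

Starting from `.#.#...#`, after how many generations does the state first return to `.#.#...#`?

generation 1: ####.#.#
generation 2: ...#####
generation 3: .#.#...#

3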